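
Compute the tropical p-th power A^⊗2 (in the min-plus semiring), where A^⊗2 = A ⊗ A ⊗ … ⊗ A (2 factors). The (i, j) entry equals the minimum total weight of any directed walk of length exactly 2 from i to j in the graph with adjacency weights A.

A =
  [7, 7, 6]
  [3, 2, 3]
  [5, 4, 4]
A^⊗2 =
  [10, 9, 10]
  [5, 4, 5]
  [7, 6, 7]

Each entry (A^⊗2)_ij equals the minimum over all length-2 walks i = v_0 → v_1 → … → v_2 = j of Σ_t A[v_t][v_{t+1}]. For example, for (i, j) = (0, 2) we minimise over 3 possible intermediate vertex sequences; the minimum is 10, attained along the walk 0 → 1 → 2.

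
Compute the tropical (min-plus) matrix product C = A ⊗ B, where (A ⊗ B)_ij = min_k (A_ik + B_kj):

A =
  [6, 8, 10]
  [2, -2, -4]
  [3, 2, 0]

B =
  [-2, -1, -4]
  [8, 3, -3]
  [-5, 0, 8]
A ⊗ B =
  [4, 5, 2]
  [-9, -4, -5]
  [-5, 0, -1]

Apply the min-plus product entry-by-entry:
  C[0][0] = min over k of (A[0][0] + B[0][0] = 6 + -2 = 4, A[0][1] + B[1][0] = 8 + 8 = 16, A[0][2] + B[2][0] = 10 + -5 = 5) = 4 (attained at k = 0)
  C[0][1] = min over k of (A[0][0] + B[0][1] = 6 + -1 = 5, A[0][1] + B[1][1] = 8 + 3 = 11, A[0][2] + B[2][1] = 10 + 0 = 10) = 5 (attained at k = 0)
  C[0][2] = min over k of (A[0][0] + B[0][2] = 6 + -4 = 2, A[0][1] + B[1][2] = 8 + -3 = 5, A[0][2] + B[2][2] = 10 + 8 = 18) = 2 (attained at k = 0)
  C[1][0] = min over k of (A[1][0] + B[0][0] = 2 + -2 = 0, A[1][1] + B[1][0] = -2 + 8 = 6, A[1][2] + B[2][0] = -4 + -5 = -9) = -9 (attained at k = 2)
  C[1][1] = min over k of (A[1][0] + B[0][1] = 2 + -1 = 1, A[1][1] + B[1][1] = -2 + 3 = 1, A[1][2] + B[2][1] = -4 + 0 = -4) = -4 (attained at k = 2)
  C[1][2] = min over k of (A[1][0] + B[0][2] = 2 + -4 = -2, A[1][1] + B[1][2] = -2 + -3 = -5, A[1][2] + B[2][2] = -4 + 8 = 4) = -5 (attained at k = 1)
  C[2][0] = min over k of (A[2][0] + B[0][0] = 3 + -2 = 1, A[2][1] + B[1][0] = 2 + 8 = 10, A[2][2] + B[2][0] = 0 + -5 = -5) = -5 (attained at k = 2)
  C[2][1] = min over k of (A[2][0] + B[0][1] = 3 + -1 = 2, A[2][1] + B[1][1] = 2 + 3 = 5, A[2][2] + B[2][1] = 0 + 0 = 0) = 0 (attained at k = 2)
  C[2][2] = min over k of (A[2][0] + B[0][2] = 3 + -4 = -1, A[2][1] + B[1][2] = 2 + -3 = -1, A[2][2] + B[2][2] = 0 + 8 = 8) = -1 (attained at k = 0)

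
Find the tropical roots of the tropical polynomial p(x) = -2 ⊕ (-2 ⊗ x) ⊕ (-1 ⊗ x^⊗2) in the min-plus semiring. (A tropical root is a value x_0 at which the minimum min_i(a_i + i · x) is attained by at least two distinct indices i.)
Roots: {-1, 0}

Each tropical root is a break point of the lower envelope of the lines y = a_i + i · x (there are 3 lines, with slopes 0, 1, ..., 2). Only the lines that attain the minimum somewhere contribute to roots; other lines are dominated. Here the surviving (envelope) indices are i = 2, i = 1, i = 0.
Intersections between consecutive envelope lines give the roots: for adjacent envelope indices i < j the intersection is x = (a_i − a_j) / (j − i). Reading off the sorted break points: {-1, 0}.
Verification: at each break x_0, at least two indices attain the minimum of min_i(a_i + i · x_0).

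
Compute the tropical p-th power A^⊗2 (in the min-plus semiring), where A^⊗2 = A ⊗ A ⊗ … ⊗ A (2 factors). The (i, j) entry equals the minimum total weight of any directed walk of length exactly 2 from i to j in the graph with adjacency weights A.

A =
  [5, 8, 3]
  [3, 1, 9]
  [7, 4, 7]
A^⊗2 =
  [10, 7, 8]
  [4, 2, 6]
  [7, 5, 10]

Each entry (A^⊗2)_ij equals the minimum over all length-2 walks i = v_0 → v_1 → … → v_2 = j of Σ_t A[v_t][v_{t+1}]. For example, for (i, j) = (0, 2) we minimise over 3 possible intermediate vertex sequences; the minimum is 8, attained along the walk 0 → 0 → 2.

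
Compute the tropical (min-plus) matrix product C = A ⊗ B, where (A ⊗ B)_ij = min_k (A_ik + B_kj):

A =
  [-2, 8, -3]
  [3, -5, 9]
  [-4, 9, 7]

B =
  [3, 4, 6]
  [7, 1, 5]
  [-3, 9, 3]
A ⊗ B =
  [-6, 2, 0]
  [2, -4, 0]
  [-1, 0, 2]

Apply the min-plus product entry-by-entry:
  C[0][0] = min over k of (A[0][0] + B[0][0] = -2 + 3 = 1, A[0][1] + B[1][0] = 8 + 7 = 15, A[0][2] + B[2][0] = -3 + -3 = -6) = -6 (attained at k = 2)
  C[0][1] = min over k of (A[0][0] + B[0][1] = -2 + 4 = 2, A[0][1] + B[1][1] = 8 + 1 = 9, A[0][2] + B[2][1] = -3 + 9 = 6) = 2 (attained at k = 0)
  C[0][2] = min over k of (A[0][0] + B[0][2] = -2 + 6 = 4, A[0][1] + B[1][2] = 8 + 5 = 13, A[0][2] + B[2][2] = -3 + 3 = 0) = 0 (attained at k = 2)
  C[1][0] = min over k of (A[1][0] + B[0][0] = 3 + 3 = 6, A[1][1] + B[1][0] = -5 + 7 = 2, A[1][2] + B[2][0] = 9 + -3 = 6) = 2 (attained at k = 1)
  C[1][1] = min over k of (A[1][0] + B[0][1] = 3 + 4 = 7, A[1][1] + B[1][1] = -5 + 1 = -4, A[1][2] + B[2][1] = 9 + 9 = 18) = -4 (attained at k = 1)
  C[1][2] = min over k of (A[1][0] + B[0][2] = 3 + 6 = 9, A[1][1] + B[1][2] = -5 + 5 = 0, A[1][2] + B[2][2] = 9 + 3 = 12) = 0 (attained at k = 1)
  C[2][0] = min over k of (A[2][0] + B[0][0] = -4 + 3 = -1, A[2][1] + B[1][0] = 9 + 7 = 16, A[2][2] + B[2][0] = 7 + -3 = 4) = -1 (attained at k = 0)
  C[2][1] = min over k of (A[2][0] + B[0][1] = -4 + 4 = 0, A[2][1] + B[1][1] = 9 + 1 = 10, A[2][2] + B[2][1] = 7 + 9 = 16) = 0 (attained at k = 0)
  C[2][2] = min over k of (A[2][0] + B[0][2] = -4 + 6 = 2, A[2][1] + B[1][2] = 9 + 5 = 14, A[2][2] + B[2][2] = 7 + 3 = 10) = 2 (attained at k = 0)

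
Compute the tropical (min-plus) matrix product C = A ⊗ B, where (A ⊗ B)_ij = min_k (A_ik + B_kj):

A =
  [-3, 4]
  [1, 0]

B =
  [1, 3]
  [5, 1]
A ⊗ B =
  [-2, 0]
  [2, 1]

Apply the min-plus product entry-by-entry:
  C[0][0] = min over k of (A[0][0] + B[0][0] = -3 + 1 = -2, A[0][1] + B[1][0] = 4 + 5 = 9) = -2 (attained at k = 0)
  C[0][1] = min over k of (A[0][0] + B[0][1] = -3 + 3 = 0, A[0][1] + B[1][1] = 4 + 1 = 5) = 0 (attained at k = 0)
  C[1][0] = min over k of (A[1][0] + B[0][0] = 1 + 1 = 2, A[1][1] + B[1][0] = 0 + 5 = 5) = 2 (attained at k = 0)
  C[1][1] = min over k of (A[1][0] + B[0][1] = 1 + 3 = 4, A[1][1] + B[1][1] = 0 + 1 = 1) = 1 (attained at k = 1)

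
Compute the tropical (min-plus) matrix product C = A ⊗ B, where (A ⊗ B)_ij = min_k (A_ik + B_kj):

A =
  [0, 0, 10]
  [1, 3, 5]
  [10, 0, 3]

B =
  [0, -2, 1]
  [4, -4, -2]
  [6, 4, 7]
A ⊗ B =
  [0, -4, -2]
  [1, -1, 1]
  [4, -4, -2]

Apply the min-plus product entry-by-entry:
  C[0][0] = min over k of (A[0][0] + B[0][0] = 0 + 0 = 0, A[0][1] + B[1][0] = 0 + 4 = 4, A[0][2] + B[2][0] = 10 + 6 = 16) = 0 (attained at k = 0)
  C[0][1] = min over k of (A[0][0] + B[0][1] = 0 + -2 = -2, A[0][1] + B[1][1] = 0 + -4 = -4, A[0][2] + B[2][1] = 10 + 4 = 14) = -4 (attained at k = 1)
  C[0][2] = min over k of (A[0][0] + B[0][2] = 0 + 1 = 1, A[0][1] + B[1][2] = 0 + -2 = -2, A[0][2] + B[2][2] = 10 + 7 = 17) = -2 (attained at k = 1)
  C[1][0] = min over k of (A[1][0] + B[0][0] = 1 + 0 = 1, A[1][1] + B[1][0] = 3 + 4 = 7, A[1][2] + B[2][0] = 5 + 6 = 11) = 1 (attained at k = 0)
  C[1][1] = min over k of (A[1][0] + B[0][1] = 1 + -2 = -1, A[1][1] + B[1][1] = 3 + -4 = -1, A[1][2] + B[2][1] = 5 + 4 = 9) = -1 (attained at k = 0)
  C[1][2] = min over k of (A[1][0] + B[0][2] = 1 + 1 = 2, A[1][1] + B[1][2] = 3 + -2 = 1, A[1][2] + B[2][2] = 5 + 7 = 12) = 1 (attained at k = 1)
  C[2][0] = min over k of (A[2][0] + B[0][0] = 10 + 0 = 10, A[2][1] + B[1][0] = 0 + 4 = 4, A[2][2] + B[2][0] = 3 + 6 = 9) = 4 (attained at k = 1)
  C[2][1] = min over k of (A[2][0] + B[0][1] = 10 + -2 = 8, A[2][1] + B[1][1] = 0 + -4 = -4, A[2][2] + B[2][1] = 3 + 4 = 7) = -4 (attained at k = 1)
  C[2][2] = min over k of (A[2][0] + B[0][2] = 10 + 1 = 11, A[2][1] + B[1][2] = 0 + -2 = -2, A[2][2] + B[2][2] = 3 + 7 = 10) = -2 (attained at k = 1)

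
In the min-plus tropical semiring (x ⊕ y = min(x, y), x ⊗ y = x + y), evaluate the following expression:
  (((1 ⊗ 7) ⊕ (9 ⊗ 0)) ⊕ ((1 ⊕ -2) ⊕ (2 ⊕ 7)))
(((1 ⊗ 7) ⊕ (9 ⊗ 0)) ⊕ ((1 ⊕ -2) ⊕ (2 ⊕ 7))) = -2

Expand innermost to outermost. Recall ⊕ takes the minimum of its arguments and ⊗ takes their sum. Working out the expression (((1 ⊗ 7) ⊕ (9 ⊗ 0)) ⊕ ((1 ⊕ -2) ⊕ (2 ⊕ 7))) gives -2.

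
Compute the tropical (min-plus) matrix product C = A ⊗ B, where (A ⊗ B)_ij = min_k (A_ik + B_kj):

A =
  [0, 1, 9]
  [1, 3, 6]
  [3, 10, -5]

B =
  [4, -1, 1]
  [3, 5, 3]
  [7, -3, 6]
A ⊗ B =
  [4, -1, 1]
  [5, 0, 2]
  [2, -8, 1]

Apply the min-plus product entry-by-entry:
  C[0][0] = min over k of (A[0][0] + B[0][0] = 0 + 4 = 4, A[0][1] + B[1][0] = 1 + 3 = 4, A[0][2] + B[2][0] = 9 + 7 = 16) = 4 (attained at k = 0)
  C[0][1] = min over k of (A[0][0] + B[0][1] = 0 + -1 = -1, A[0][1] + B[1][1] = 1 + 5 = 6, A[0][2] + B[2][1] = 9 + -3 = 6) = -1 (attained at k = 0)
  C[0][2] = min over k of (A[0][0] + B[0][2] = 0 + 1 = 1, A[0][1] + B[1][2] = 1 + 3 = 4, A[0][2] + B[2][2] = 9 + 6 = 15) = 1 (attained at k = 0)
  C[1][0] = min over k of (A[1][0] + B[0][0] = 1 + 4 = 5, A[1][1] + B[1][0] = 3 + 3 = 6, A[1][2] + B[2][0] = 6 + 7 = 13) = 5 (attained at k = 0)
  C[1][1] = min over k of (A[1][0] + B[0][1] = 1 + -1 = 0, A[1][1] + B[1][1] = 3 + 5 = 8, A[1][2] + B[2][1] = 6 + -3 = 3) = 0 (attained at k = 0)
  C[1][2] = min over k of (A[1][0] + B[0][2] = 1 + 1 = 2, A[1][1] + B[1][2] = 3 + 3 = 6, A[1][2] + B[2][2] = 6 + 6 = 12) = 2 (attained at k = 0)
  C[2][0] = min over k of (A[2][0] + B[0][0] = 3 + 4 = 7, A[2][1] + B[1][0] = 10 + 3 = 13, A[2][2] + B[2][0] = -5 + 7 = 2) = 2 (attained at k = 2)
  C[2][1] = min over k of (A[2][0] + B[0][1] = 3 + -1 = 2, A[2][1] + B[1][1] = 10 + 5 = 15, A[2][2] + B[2][1] = -5 + -3 = -8) = -8 (attained at k = 2)
  C[2][2] = min over k of (A[2][0] + B[0][2] = 3 + 1 = 4, A[2][1] + B[1][2] = 10 + 3 = 13, A[2][2] + B[2][2] = -5 + 6 = 1) = 1 (attained at k = 2)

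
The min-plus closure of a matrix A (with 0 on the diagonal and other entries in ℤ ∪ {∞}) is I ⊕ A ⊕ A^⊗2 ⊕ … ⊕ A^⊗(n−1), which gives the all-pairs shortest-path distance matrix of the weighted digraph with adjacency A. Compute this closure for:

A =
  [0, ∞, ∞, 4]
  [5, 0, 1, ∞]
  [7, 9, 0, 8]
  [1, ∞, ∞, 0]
Closure =
  [0, ∞, ∞, 4]
  [5, 0, 1, 9]
  [7, 9, 0, 8]
  [1, ∞, ∞, 0]

This is the Floyd-Warshall all-pairs shortest-path computation. For each intermediate vertex k = 0, 1, …, 3, update dist[i][j] ← min(dist[i][j], dist[i][k] + dist[k][j]). The final matrix gives, for each (i, j), the minimum total weight of any directed path from i to j (possibly empty when i = j).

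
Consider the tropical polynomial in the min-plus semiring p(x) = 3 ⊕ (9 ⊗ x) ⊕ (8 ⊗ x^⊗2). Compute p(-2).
p(-2) = 3

A tropical monomial a ⊗ x^⊗i evaluates to a + i · x. Evaluating each term at x = -2:
  Term 0 contributes 3 + 0 · -2 = 3
  Term 1 contributes 9 + 1 · -2 = 7
  Term 2 contributes 8 + 2 · -2 = 4
p(-2) = ⊕ of these = min[3, 7, 4] = 3.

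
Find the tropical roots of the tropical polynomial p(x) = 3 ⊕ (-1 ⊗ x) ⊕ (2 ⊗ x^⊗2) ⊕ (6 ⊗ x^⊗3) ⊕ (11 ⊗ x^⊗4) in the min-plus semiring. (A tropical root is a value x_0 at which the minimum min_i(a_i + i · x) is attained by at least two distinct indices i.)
Roots: {-5, -4, -3, 4}

Each tropical root is a break point of the lower envelope of the lines y = a_i + i · x (there are 5 lines, with slopes 0, 1, ..., 4). Only the lines that attain the minimum somewhere contribute to roots; other lines are dominated. Here the surviving (envelope) indices are i = 4, i = 3, i = 2, i = 1, i = 0.
Intersections between consecutive envelope lines give the roots: for adjacent envelope indices i < j the intersection is x = (a_i − a_j) / (j − i). Reading off the sorted break points: {-5, -4, -3, 4}.
Verification: at each break x_0, at least two indices attain the minimum of min_i(a_i + i · x_0).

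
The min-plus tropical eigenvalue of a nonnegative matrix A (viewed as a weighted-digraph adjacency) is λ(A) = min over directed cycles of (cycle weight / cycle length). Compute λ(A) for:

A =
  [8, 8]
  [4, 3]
λ(A) = 3

Enumerate directed cycles and compute their means (weight / length). Sample:
  cycle 0 → 0: weight = 8, length = 1, mean = 8/1 ≈ 8.000
  cycle 1 → 1: weight = 3, length = 1, mean = 3/1 ≈ 3.000
  cycle 0 → 1 → 0: weight = 12, length = 2, mean = 12/2 ≈ 6.000
  cycle 1 → 0 → 1: weight = 12, length = 2, mean = 12/2 ≈ 6.000
Minimum mean = 3.000, attained e.g. along the cycle 1 → 1 with weight 3 and length 1. So λ(A) = 3/1 = 3.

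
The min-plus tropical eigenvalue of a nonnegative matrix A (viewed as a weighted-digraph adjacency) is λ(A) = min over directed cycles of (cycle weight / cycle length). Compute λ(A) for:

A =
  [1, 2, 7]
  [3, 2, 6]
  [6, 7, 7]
λ(A) = 1

Enumerate directed cycles and compute their means (weight / length). Sample:
  cycle 0 → 0: weight = 1, length = 1, mean = 1/1 ≈ 1.000
  cycle 1 → 1: weight = 2, length = 1, mean = 2/1 ≈ 2.000
  cycle 2 → 2: weight = 7, length = 1, mean = 7/1 ≈ 7.000
  cycle 0 → 1 → 0: weight = 5, length = 2, mean = 5/2 ≈ 2.500
  cycle 0 → 2 → 0: weight = 13, length = 2, mean = 13/2 ≈ 6.500
  cycle 1 → 0 → 1: weight = 5, length = 2, mean = 5/2 ≈ 2.500
Minimum mean = 1.000, attained e.g. along the cycle 0 → 0 with weight 1 and length 1. So λ(A) = 1/1 = 1.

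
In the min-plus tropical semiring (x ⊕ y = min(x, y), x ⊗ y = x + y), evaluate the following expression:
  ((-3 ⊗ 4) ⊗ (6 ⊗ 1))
((-3 ⊗ 4) ⊗ (6 ⊗ 1)) = 8

Expand innermost to outermost. Recall ⊕ takes the minimum of its arguments and ⊗ takes their sum. Working out the expression ((-3 ⊗ 4) ⊗ (6 ⊗ 1)) gives 8.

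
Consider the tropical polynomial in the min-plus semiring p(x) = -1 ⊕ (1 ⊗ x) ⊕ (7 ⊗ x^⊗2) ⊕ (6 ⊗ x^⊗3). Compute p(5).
p(5) = -1

A tropical monomial a ⊗ x^⊗i evaluates to a + i · x. Evaluating each term at x = 5:
  Term 0 contributes -1 + 0 · 5 = -1
  Term 1 contributes 1 + 1 · 5 = 6
  Term 2 contributes 7 + 2 · 5 = 17
  Term 3 contributes 6 + 3 · 5 = 21
p(5) = ⊕ of these = min[-1, 6, 17, 21] = -1.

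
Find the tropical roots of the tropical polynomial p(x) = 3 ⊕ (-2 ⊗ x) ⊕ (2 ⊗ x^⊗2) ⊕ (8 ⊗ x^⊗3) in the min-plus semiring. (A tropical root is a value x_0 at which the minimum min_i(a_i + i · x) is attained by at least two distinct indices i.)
Roots: {-6, -4, 5}

Each tropical root is a break point of the lower envelope of the lines y = a_i + i · x (there are 4 lines, with slopes 0, 1, ..., 3). Only the lines that attain the minimum somewhere contribute to roots; other lines are dominated. Here the surviving (envelope) indices are i = 3, i = 2, i = 1, i = 0.
Intersections between consecutive envelope lines give the roots: for adjacent envelope indices i < j the intersection is x = (a_i − a_j) / (j − i). Reading off the sorted break points: {-6, -4, 5}.
Verification: at each break x_0, at least two indices attain the minimum of min_i(a_i + i · x_0).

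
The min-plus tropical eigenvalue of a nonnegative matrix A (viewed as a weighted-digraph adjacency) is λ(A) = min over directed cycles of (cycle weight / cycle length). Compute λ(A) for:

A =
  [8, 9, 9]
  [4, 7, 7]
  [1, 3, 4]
λ(A) = 4

Enumerate directed cycles and compute their means (weight / length). Sample:
  cycle 0 → 0: weight = 8, length = 1, mean = 8/1 ≈ 8.000
  cycle 1 → 1: weight = 7, length = 1, mean = 7/1 ≈ 7.000
  cycle 2 → 2: weight = 4, length = 1, mean = 4/1 ≈ 4.000
  cycle 0 → 1 → 0: weight = 13, length = 2, mean = 13/2 ≈ 6.500
  cycle 0 → 2 → 0: weight = 10, length = 2, mean = 10/2 ≈ 5.000
  cycle 1 → 0 → 1: weight = 13, length = 2, mean = 13/2 ≈ 6.500
Minimum mean = 4.000, attained e.g. along the cycle 2 → 2 with weight 4 and length 1. So λ(A) = 4/1 = 4.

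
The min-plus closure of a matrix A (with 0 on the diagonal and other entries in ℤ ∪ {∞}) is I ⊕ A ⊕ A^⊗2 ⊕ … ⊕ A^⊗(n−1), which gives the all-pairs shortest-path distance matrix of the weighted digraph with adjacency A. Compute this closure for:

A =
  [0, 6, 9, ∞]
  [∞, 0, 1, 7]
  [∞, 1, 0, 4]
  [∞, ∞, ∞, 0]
Closure =
  [0, 6, 7, 11]
  [∞, 0, 1, 5]
  [∞, 1, 0, 4]
  [∞, ∞, ∞, 0]

This is the Floyd-Warshall all-pairs shortest-path computation. For each intermediate vertex k = 0, 1, …, 3, update dist[i][j] ← min(dist[i][j], dist[i][k] + dist[k][j]). The final matrix gives, for each (i, j), the minimum total weight of any directed path from i to j (possibly empty when i = j).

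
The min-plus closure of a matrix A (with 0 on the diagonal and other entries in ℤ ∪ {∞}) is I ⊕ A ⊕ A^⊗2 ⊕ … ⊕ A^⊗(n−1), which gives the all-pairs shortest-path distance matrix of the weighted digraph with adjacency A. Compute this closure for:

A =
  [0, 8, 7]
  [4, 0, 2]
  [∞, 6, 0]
Closure =
  [0, 8, 7]
  [4, 0, 2]
  [10, 6, 0]

This is the Floyd-Warshall all-pairs shortest-path computation. For each intermediate vertex k = 0, 1, …, 2, update dist[i][j] ← min(dist[i][j], dist[i][k] + dist[k][j]). The final matrix gives, for each (i, j), the minimum total weight of any directed path from i to j (possibly empty when i = j).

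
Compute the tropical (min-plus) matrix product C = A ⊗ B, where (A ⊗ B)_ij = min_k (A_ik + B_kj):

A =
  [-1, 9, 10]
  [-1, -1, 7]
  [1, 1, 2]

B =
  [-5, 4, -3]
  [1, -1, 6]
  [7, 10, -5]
A ⊗ B =
  [-6, 3, -4]
  [-6, -2, -4]
  [-4, 0, -3]

Apply the min-plus product entry-by-entry:
  C[0][0] = min over k of (A[0][0] + B[0][0] = -1 + -5 = -6, A[0][1] + B[1][0] = 9 + 1 = 10, A[0][2] + B[2][0] = 10 + 7 = 17) = -6 (attained at k = 0)
  C[0][1] = min over k of (A[0][0] + B[0][1] = -1 + 4 = 3, A[0][1] + B[1][1] = 9 + -1 = 8, A[0][2] + B[2][1] = 10 + 10 = 20) = 3 (attained at k = 0)
  C[0][2] = min over k of (A[0][0] + B[0][2] = -1 + -3 = -4, A[0][1] + B[1][2] = 9 + 6 = 15, A[0][2] + B[2][2] = 10 + -5 = 5) = -4 (attained at k = 0)
  C[1][0] = min over k of (A[1][0] + B[0][0] = -1 + -5 = -6, A[1][1] + B[1][0] = -1 + 1 = 0, A[1][2] + B[2][0] = 7 + 7 = 14) = -6 (attained at k = 0)
  C[1][1] = min over k of (A[1][0] + B[0][1] = -1 + 4 = 3, A[1][1] + B[1][1] = -1 + -1 = -2, A[1][2] + B[2][1] = 7 + 10 = 17) = -2 (attained at k = 1)
  C[1][2] = min over k of (A[1][0] + B[0][2] = -1 + -3 = -4, A[1][1] + B[1][2] = -1 + 6 = 5, A[1][2] + B[2][2] = 7 + -5 = 2) = -4 (attained at k = 0)
  C[2][0] = min over k of (A[2][0] + B[0][0] = 1 + -5 = -4, A[2][1] + B[1][0] = 1 + 1 = 2, A[2][2] + B[2][0] = 2 + 7 = 9) = -4 (attained at k = 0)
  C[2][1] = min over k of (A[2][0] + B[0][1] = 1 + 4 = 5, A[2][1] + B[1][1] = 1 + -1 = 0, A[2][2] + B[2][1] = 2 + 10 = 12) = 0 (attained at k = 1)
  C[2][2] = min over k of (A[2][0] + B[0][2] = 1 + -3 = -2, A[2][1] + B[1][2] = 1 + 6 = 7, A[2][2] + B[2][2] = 2 + -5 = -3) = -3 (attained at k = 2)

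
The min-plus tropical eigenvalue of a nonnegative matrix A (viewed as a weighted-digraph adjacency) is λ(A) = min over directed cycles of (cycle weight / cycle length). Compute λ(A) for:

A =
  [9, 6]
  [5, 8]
λ(A) = 11/2

Enumerate directed cycles and compute their means (weight / length). Sample:
  cycle 0 → 0: weight = 9, length = 1, mean = 9/1 ≈ 9.000
  cycle 1 → 1: weight = 8, length = 1, mean = 8/1 ≈ 8.000
  cycle 0 → 1 → 0: weight = 11, length = 2, mean = 11/2 ≈ 5.500
  cycle 1 → 0 → 1: weight = 11, length = 2, mean = 11/2 ≈ 5.500
Minimum mean = 5.500, attained e.g. along the cycle 0 → 1 → 0 with weight 11 and length 2. So λ(A) = 11/2 = 11/2.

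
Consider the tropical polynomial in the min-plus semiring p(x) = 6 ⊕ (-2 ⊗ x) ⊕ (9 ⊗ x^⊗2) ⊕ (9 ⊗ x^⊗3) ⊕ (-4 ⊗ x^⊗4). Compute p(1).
p(1) = -1

A tropical monomial a ⊗ x^⊗i evaluates to a + i · x. Evaluating each term at x = 1:
  Term 0 contributes 6 + 0 · 1 = 6
  Term 1 contributes -2 + 1 · 1 = -1
  Term 2 contributes 9 + 2 · 1 = 11
  Term 3 contributes 9 + 3 · 1 = 12
  Term 4 contributes -4 + 4 · 1 = 0
p(1) = ⊕ of these = min[6, -1, 11, 12, 0] = -1.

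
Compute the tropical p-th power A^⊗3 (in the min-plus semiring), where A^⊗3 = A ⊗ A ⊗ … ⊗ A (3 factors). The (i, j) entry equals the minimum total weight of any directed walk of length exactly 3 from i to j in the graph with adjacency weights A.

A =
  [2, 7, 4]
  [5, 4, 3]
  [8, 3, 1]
A^⊗3 =
  [6, 8, 6]
  [9, 7, 5]
  [9, 5, 3]

Each entry (A^⊗3)_ij equals the minimum over all length-3 walks i = v_0 → v_1 → … → v_3 = j of Σ_t A[v_t][v_{t+1}]. For example, for (i, j) = (0, 2) we minimise over 9 possible intermediate vertex sequences; the minimum is 6, attained along the walk 0 → 2 → 2 → 2.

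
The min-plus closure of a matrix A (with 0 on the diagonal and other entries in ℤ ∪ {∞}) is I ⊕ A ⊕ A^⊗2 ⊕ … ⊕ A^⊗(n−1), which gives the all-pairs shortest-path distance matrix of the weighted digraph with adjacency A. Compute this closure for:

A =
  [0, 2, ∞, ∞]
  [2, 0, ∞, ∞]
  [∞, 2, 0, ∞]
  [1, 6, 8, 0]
Closure =
  [0, 2, ∞, ∞]
  [2, 0, ∞, ∞]
  [4, 2, 0, ∞]
  [1, 3, 8, 0]

This is the Floyd-Warshall all-pairs shortest-path computation. For each intermediate vertex k = 0, 1, …, 3, update dist[i][j] ← min(dist[i][j], dist[i][k] + dist[k][j]). The final matrix gives, for each (i, j), the minimum total weight of any directed path from i to j (possibly empty when i = j).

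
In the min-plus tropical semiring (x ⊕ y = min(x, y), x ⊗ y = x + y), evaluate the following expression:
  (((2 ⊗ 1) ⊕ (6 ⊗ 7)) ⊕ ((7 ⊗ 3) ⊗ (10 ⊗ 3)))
(((2 ⊗ 1) ⊕ (6 ⊗ 7)) ⊕ ((7 ⊗ 3) ⊗ (10 ⊗ 3))) = 3

Expand innermost to outermost. Recall ⊕ takes the minimum of its arguments and ⊗ takes their sum. Working out the expression (((2 ⊗ 1) ⊕ (6 ⊗ 7)) ⊕ ((7 ⊗ 3) ⊗ (10 ⊗ 3))) gives 3.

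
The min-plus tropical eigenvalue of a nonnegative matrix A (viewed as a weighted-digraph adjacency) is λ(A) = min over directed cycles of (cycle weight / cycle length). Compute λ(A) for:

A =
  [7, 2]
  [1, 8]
λ(A) = 3/2

Enumerate directed cycles and compute their means (weight / length). Sample:
  cycle 0 → 0: weight = 7, length = 1, mean = 7/1 ≈ 7.000
  cycle 1 → 1: weight = 8, length = 1, mean = 8/1 ≈ 8.000
  cycle 0 → 1 → 0: weight = 3, length = 2, mean = 3/2 ≈ 1.500
  cycle 1 → 0 → 1: weight = 3, length = 2, mean = 3/2 ≈ 1.500
Minimum mean = 1.500, attained e.g. along the cycle 0 → 1 → 0 with weight 3 and length 2. So λ(A) = 3/2 = 3/2.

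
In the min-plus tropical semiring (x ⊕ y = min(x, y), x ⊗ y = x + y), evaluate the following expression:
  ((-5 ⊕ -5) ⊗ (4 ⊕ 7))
((-5 ⊕ -5) ⊗ (4 ⊕ 7)) = -1

Expand innermost to outermost. Recall ⊕ takes the minimum of its arguments and ⊗ takes their sum. Working out the expression ((-5 ⊕ -5) ⊗ (4 ⊕ 7)) gives -1.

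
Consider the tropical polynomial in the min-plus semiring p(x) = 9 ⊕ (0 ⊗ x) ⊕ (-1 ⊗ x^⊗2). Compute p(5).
p(5) = 5

A tropical monomial a ⊗ x^⊗i evaluates to a + i · x. Evaluating each term at x = 5:
  Term 0 contributes 9 + 0 · 5 = 9
  Term 1 contributes 0 + 1 · 5 = 5
  Term 2 contributes -1 + 2 · 5 = 9
p(5) = ⊕ of these = min[9, 5, 9] = 5.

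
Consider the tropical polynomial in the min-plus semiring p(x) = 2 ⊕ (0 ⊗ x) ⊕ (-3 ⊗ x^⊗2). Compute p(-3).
p(-3) = -9

A tropical monomial a ⊗ x^⊗i evaluates to a + i · x. Evaluating each term at x = -3:
  Term 0 contributes 2 + 0 · -3 = 2
  Term 1 contributes 0 + 1 · -3 = -3
  Term 2 contributes -3 + 2 · -3 = -9
p(-3) = ⊕ of these = min[2, -3, -9] = -9.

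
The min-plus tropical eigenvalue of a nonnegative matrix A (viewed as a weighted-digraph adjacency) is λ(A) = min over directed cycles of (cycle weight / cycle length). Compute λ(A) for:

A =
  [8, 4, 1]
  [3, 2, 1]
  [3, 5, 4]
λ(A) = 2

Enumerate directed cycles and compute their means (weight / length). Sample:
  cycle 0 → 0: weight = 8, length = 1, mean = 8/1 ≈ 8.000
  cycle 1 → 1: weight = 2, length = 1, mean = 2/1 ≈ 2.000
  cycle 2 → 2: weight = 4, length = 1, mean = 4/1 ≈ 4.000
  cycle 0 → 1 → 0: weight = 7, length = 2, mean = 7/2 ≈ 3.500
  cycle 0 → 2 → 0: weight = 4, length = 2, mean = 4/2 ≈ 2.000
  cycle 1 → 0 → 1: weight = 7, length = 2, mean = 7/2 ≈ 3.500
Minimum mean = 2.000, attained e.g. along the cycle 1 → 1 with weight 2 and length 1. So λ(A) = 2/1 = 2.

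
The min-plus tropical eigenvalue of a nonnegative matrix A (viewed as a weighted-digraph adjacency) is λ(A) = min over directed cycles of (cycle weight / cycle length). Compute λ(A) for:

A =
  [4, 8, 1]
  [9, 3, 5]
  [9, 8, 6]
λ(A) = 3

Enumerate directed cycles and compute their means (weight / length). Sample:
  cycle 0 → 0: weight = 4, length = 1, mean = 4/1 ≈ 4.000
  cycle 1 → 1: weight = 3, length = 1, mean = 3/1 ≈ 3.000
  cycle 2 → 2: weight = 6, length = 1, mean = 6/1 ≈ 6.000
  cycle 0 → 1 → 0: weight = 17, length = 2, mean = 17/2 ≈ 8.500
  cycle 0 → 2 → 0: weight = 10, length = 2, mean = 10/2 ≈ 5.000
  cycle 1 → 0 → 1: weight = 17, length = 2, mean = 17/2 ≈ 8.500
Minimum mean = 3.000, attained e.g. along the cycle 1 → 1 with weight 3 and length 1. So λ(A) = 3/1 = 3.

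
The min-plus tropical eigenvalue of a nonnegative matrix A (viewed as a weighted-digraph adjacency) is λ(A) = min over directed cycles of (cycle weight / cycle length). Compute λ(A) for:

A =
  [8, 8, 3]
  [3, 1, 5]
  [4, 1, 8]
λ(A) = 1

Enumerate directed cycles and compute their means (weight / length). Sample:
  cycle 0 → 0: weight = 8, length = 1, mean = 8/1 ≈ 8.000
  cycle 1 → 1: weight = 1, length = 1, mean = 1/1 ≈ 1.000
  cycle 2 → 2: weight = 8, length = 1, mean = 8/1 ≈ 8.000
  cycle 0 → 1 → 0: weight = 11, length = 2, mean = 11/2 ≈ 5.500
  cycle 0 → 2 → 0: weight = 7, length = 2, mean = 7/2 ≈ 3.500
  cycle 1 → 0 → 1: weight = 11, length = 2, mean = 11/2 ≈ 5.500
Minimum mean = 1.000, attained e.g. along the cycle 1 → 1 with weight 1 and length 1. So λ(A) = 1/1 = 1.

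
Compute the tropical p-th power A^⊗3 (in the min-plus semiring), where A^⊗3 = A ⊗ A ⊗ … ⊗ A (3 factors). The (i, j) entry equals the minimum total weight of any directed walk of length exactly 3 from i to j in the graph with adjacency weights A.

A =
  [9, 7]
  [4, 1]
A^⊗3 =
  [12, 9]
  [6, 3]

Each entry (A^⊗3)_ij equals the minimum over all length-3 walks i = v_0 → v_1 → … → v_3 = j of Σ_t A[v_t][v_{t+1}]. For example, for (i, j) = (0, 1) we minimise over 4 possible intermediate vertex sequences; the minimum is 9, attained along the walk 0 → 1 → 1 → 1.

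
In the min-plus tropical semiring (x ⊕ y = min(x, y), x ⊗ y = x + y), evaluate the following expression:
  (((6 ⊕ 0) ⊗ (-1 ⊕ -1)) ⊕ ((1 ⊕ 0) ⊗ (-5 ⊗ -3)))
(((6 ⊕ 0) ⊗ (-1 ⊕ -1)) ⊕ ((1 ⊕ 0) ⊗ (-5 ⊗ -3))) = -8

Expand innermost to outermost. Recall ⊕ takes the minimum of its arguments and ⊗ takes their sum. Working out the expression (((6 ⊕ 0) ⊗ (-1 ⊕ -1)) ⊕ ((1 ⊕ 0) ⊗ (-5 ⊗ -3))) gives -8.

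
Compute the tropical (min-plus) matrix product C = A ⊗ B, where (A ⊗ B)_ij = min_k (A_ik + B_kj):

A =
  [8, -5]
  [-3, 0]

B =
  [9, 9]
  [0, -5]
A ⊗ B =
  [-5, -10]
  [0, -5]

Apply the min-plus product entry-by-entry:
  C[0][0] = min over k of (A[0][0] + B[0][0] = 8 + 9 = 17, A[0][1] + B[1][0] = -5 + 0 = -5) = -5 (attained at k = 1)
  C[0][1] = min over k of (A[0][0] + B[0][1] = 8 + 9 = 17, A[0][1] + B[1][1] = -5 + -5 = -10) = -10 (attained at k = 1)
  C[1][0] = min over k of (A[1][0] + B[0][0] = -3 + 9 = 6, A[1][1] + B[1][0] = 0 + 0 = 0) = 0 (attained at k = 1)
  C[1][1] = min over k of (A[1][0] + B[0][1] = -3 + 9 = 6, A[1][1] + B[1][1] = 0 + -5 = -5) = -5 (attained at k = 1)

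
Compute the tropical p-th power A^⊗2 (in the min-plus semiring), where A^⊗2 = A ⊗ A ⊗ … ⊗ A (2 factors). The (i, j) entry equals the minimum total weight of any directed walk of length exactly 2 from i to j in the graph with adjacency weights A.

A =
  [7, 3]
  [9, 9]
A^⊗2 =
  [12, 10]
  [16, 12]

Each entry (A^⊗2)_ij equals the minimum over all length-2 walks i = v_0 → v_1 → … → v_2 = j of Σ_t A[v_t][v_{t+1}]. For example, for (i, j) = (0, 1) we minimise over 2 possible intermediate vertex sequences; the minimum is 10, attained along the walk 0 → 0 → 1.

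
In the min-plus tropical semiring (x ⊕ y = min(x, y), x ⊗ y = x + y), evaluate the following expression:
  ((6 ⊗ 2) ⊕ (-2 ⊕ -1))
((6 ⊗ 2) ⊕ (-2 ⊕ -1)) = -2

Expand innermost to outermost. Recall ⊕ takes the minimum of its arguments and ⊗ takes their sum. Working out the expression ((6 ⊗ 2) ⊕ (-2 ⊕ -1)) gives -2.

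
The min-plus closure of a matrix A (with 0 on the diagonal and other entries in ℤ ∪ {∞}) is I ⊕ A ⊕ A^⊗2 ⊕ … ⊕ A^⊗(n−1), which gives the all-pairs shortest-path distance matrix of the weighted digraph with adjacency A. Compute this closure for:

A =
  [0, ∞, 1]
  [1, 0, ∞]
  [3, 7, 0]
Closure =
  [0, 8, 1]
  [1, 0, 2]
  [3, 7, 0]

This is the Floyd-Warshall all-pairs shortest-path computation. For each intermediate vertex k = 0, 1, …, 2, update dist[i][j] ← min(dist[i][j], dist[i][k] + dist[k][j]). The final matrix gives, for each (i, j), the minimum total weight of any directed path from i to j (possibly empty when i = j).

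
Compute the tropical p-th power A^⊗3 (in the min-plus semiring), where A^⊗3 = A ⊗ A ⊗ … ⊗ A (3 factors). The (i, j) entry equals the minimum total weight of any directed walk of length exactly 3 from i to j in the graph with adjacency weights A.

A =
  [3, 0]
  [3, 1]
A^⊗3 =
  [4, 2]
  [5, 3]

Each entry (A^⊗3)_ij equals the minimum over all length-3 walks i = v_0 → v_1 → … → v_3 = j of Σ_t A[v_t][v_{t+1}]. For example, for (i, j) = (0, 1) we minimise over 4 possible intermediate vertex sequences; the minimum is 2, attained along the walk 0 → 1 → 1 → 1.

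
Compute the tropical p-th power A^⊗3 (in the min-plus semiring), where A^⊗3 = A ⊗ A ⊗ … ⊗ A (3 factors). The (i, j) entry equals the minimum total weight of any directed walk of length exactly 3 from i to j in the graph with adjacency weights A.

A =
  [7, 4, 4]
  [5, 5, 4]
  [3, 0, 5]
A^⊗3 =
  [9, 8, 8]
  [9, 9, 8]
  [7, 4, 9]

Each entry (A^⊗3)_ij equals the minimum over all length-3 walks i = v_0 → v_1 → … → v_3 = j of Σ_t A[v_t][v_{t+1}]. For example, for (i, j) = (0, 2) we minimise over 9 possible intermediate vertex sequences; the minimum is 8, attained along the walk 0 → 2 → 1 → 2.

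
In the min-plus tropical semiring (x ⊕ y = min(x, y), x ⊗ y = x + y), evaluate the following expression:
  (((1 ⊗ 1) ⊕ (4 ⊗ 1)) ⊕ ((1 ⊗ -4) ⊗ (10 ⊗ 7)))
(((1 ⊗ 1) ⊕ (4 ⊗ 1)) ⊕ ((1 ⊗ -4) ⊗ (10 ⊗ 7))) = 2

Expand innermost to outermost. Recall ⊕ takes the minimum of its arguments and ⊗ takes their sum. Working out the expression (((1 ⊗ 1) ⊕ (4 ⊗ 1)) ⊕ ((1 ⊗ -4) ⊗ (10 ⊗ 7))) gives 2.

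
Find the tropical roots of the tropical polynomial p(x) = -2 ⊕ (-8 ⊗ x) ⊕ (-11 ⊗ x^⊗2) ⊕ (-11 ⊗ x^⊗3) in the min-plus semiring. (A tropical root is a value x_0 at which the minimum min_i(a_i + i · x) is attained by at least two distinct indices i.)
Roots: {0, 3, 6}

Each tropical root is a break point of the lower envelope of the lines y = a_i + i · x (there are 4 lines, with slopes 0, 1, ..., 3). Only the lines that attain the minimum somewhere contribute to roots; other lines are dominated. Here the surviving (envelope) indices are i = 3, i = 2, i = 1, i = 0.
Intersections between consecutive envelope lines give the roots: for adjacent envelope indices i < j the intersection is x = (a_i − a_j) / (j − i). Reading off the sorted break points: {0, 3, 6}.
Verification: at each break x_0, at least two indices attain the minimum of min_i(a_i + i · x_0).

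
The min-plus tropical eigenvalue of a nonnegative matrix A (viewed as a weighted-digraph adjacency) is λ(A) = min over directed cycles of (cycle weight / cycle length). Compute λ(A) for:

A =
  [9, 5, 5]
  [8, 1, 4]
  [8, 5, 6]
λ(A) = 1

Enumerate directed cycles and compute their means (weight / length). Sample:
  cycle 0 → 0: weight = 9, length = 1, mean = 9/1 ≈ 9.000
  cycle 1 → 1: weight = 1, length = 1, mean = 1/1 ≈ 1.000
  cycle 2 → 2: weight = 6, length = 1, mean = 6/1 ≈ 6.000
  cycle 0 → 1 → 0: weight = 13, length = 2, mean = 13/2 ≈ 6.500
  cycle 0 → 2 → 0: weight = 13, length = 2, mean = 13/2 ≈ 6.500
  cycle 1 → 0 → 1: weight = 13, length = 2, mean = 13/2 ≈ 6.500
Minimum mean = 1.000, attained e.g. along the cycle 1 → 1 with weight 1 and length 1. So λ(A) = 1/1 = 1.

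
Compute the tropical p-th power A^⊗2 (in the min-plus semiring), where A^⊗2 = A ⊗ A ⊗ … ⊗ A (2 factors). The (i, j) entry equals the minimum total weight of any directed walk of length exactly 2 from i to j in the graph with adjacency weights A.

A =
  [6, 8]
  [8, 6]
A^⊗2 =
  [12, 14]
  [14, 12]

Each entry (A^⊗2)_ij equals the minimum over all length-2 walks i = v_0 → v_1 → … → v_2 = j of Σ_t A[v_t][v_{t+1}]. For example, for (i, j) = (0, 1) we minimise over 2 possible intermediate vertex sequences; the minimum is 14, attained along the walk 0 → 0 → 1.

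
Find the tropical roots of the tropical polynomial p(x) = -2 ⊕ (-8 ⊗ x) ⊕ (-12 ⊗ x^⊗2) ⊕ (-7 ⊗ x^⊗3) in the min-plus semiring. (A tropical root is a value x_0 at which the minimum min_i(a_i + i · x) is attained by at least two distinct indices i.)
Roots: {-5, 4, 6}

Each tropical root is a break point of the lower envelope of the lines y = a_i + i · x (there are 4 lines, with slopes 0, 1, ..., 3). Only the lines that attain the minimum somewhere contribute to roots; other lines are dominated. Here the surviving (envelope) indices are i = 3, i = 2, i = 1, i = 0.
Intersections between consecutive envelope lines give the roots: for adjacent envelope indices i < j the intersection is x = (a_i − a_j) / (j − i). Reading off the sorted break points: {-5, 4, 6}.
Verification: at each break x_0, at least two indices attain the minimum of min_i(a_i + i · x_0).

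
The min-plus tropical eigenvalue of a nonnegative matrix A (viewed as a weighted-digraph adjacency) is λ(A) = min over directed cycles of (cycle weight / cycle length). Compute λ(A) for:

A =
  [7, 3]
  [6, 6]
λ(A) = 9/2

Enumerate directed cycles and compute their means (weight / length). Sample:
  cycle 0 → 0: weight = 7, length = 1, mean = 7/1 ≈ 7.000
  cycle 1 → 1: weight = 6, length = 1, mean = 6/1 ≈ 6.000
  cycle 0 → 1 → 0: weight = 9, length = 2, mean = 9/2 ≈ 4.500
  cycle 1 → 0 → 1: weight = 9, length = 2, mean = 9/2 ≈ 4.500
Minimum mean = 4.500, attained e.g. along the cycle 0 → 1 → 0 with weight 9 and length 2. So λ(A) = 9/2 = 9/2.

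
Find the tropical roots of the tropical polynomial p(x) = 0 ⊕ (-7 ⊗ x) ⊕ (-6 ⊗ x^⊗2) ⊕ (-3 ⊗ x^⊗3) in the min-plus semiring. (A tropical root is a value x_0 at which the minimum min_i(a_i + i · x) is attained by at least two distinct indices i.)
Roots: {-3, -1, 7}

Each tropical root is a break point of the lower envelope of the lines y = a_i + i · x (there are 4 lines, with slopes 0, 1, ..., 3). Only the lines that attain the minimum somewhere contribute to roots; other lines are dominated. Here the surviving (envelope) indices are i = 3, i = 2, i = 1, i = 0.
Intersections between consecutive envelope lines give the roots: for adjacent envelope indices i < j the intersection is x = (a_i − a_j) / (j − i). Reading off the sorted break points: {-3, -1, 7}.
Verification: at each break x_0, at least two indices attain the minimum of min_i(a_i + i · x_0).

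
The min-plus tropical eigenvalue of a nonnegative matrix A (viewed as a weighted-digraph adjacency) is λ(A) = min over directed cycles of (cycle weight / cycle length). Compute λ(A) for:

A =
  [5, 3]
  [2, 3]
λ(A) = 5/2

Enumerate directed cycles and compute their means (weight / length). Sample:
  cycle 0 → 0: weight = 5, length = 1, mean = 5/1 ≈ 5.000
  cycle 1 → 1: weight = 3, length = 1, mean = 3/1 ≈ 3.000
  cycle 0 → 1 → 0: weight = 5, length = 2, mean = 5/2 ≈ 2.500
  cycle 1 → 0 → 1: weight = 5, length = 2, mean = 5/2 ≈ 2.500
Minimum mean = 2.500, attained e.g. along the cycle 0 → 1 → 0 with weight 5 and length 2. So λ(A) = 5/2 = 5/2.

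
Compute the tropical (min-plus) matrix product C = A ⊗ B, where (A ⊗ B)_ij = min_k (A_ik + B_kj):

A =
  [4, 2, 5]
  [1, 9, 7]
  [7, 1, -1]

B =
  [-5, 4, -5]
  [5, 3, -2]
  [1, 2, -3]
A ⊗ B =
  [-1, 5, -1]
  [-4, 5, -4]
  [0, 1, -4]

Apply the min-plus product entry-by-entry:
  C[0][0] = min over k of (A[0][0] + B[0][0] = 4 + -5 = -1, A[0][1] + B[1][0] = 2 + 5 = 7, A[0][2] + B[2][0] = 5 + 1 = 6) = -1 (attained at k = 0)
  C[0][1] = min over k of (A[0][0] + B[0][1] = 4 + 4 = 8, A[0][1] + B[1][1] = 2 + 3 = 5, A[0][2] + B[2][1] = 5 + 2 = 7) = 5 (attained at k = 1)
  C[0][2] = min over k of (A[0][0] + B[0][2] = 4 + -5 = -1, A[0][1] + B[1][2] = 2 + -2 = 0, A[0][2] + B[2][2] = 5 + -3 = 2) = -1 (attained at k = 0)
  C[1][0] = min over k of (A[1][0] + B[0][0] = 1 + -5 = -4, A[1][1] + B[1][0] = 9 + 5 = 14, A[1][2] + B[2][0] = 7 + 1 = 8) = -4 (attained at k = 0)
  C[1][1] = min over k of (A[1][0] + B[0][1] = 1 + 4 = 5, A[1][1] + B[1][1] = 9 + 3 = 12, A[1][2] + B[2][1] = 7 + 2 = 9) = 5 (attained at k = 0)
  C[1][2] = min over k of (A[1][0] + B[0][2] = 1 + -5 = -4, A[1][1] + B[1][2] = 9 + -2 = 7, A[1][2] + B[2][2] = 7 + -3 = 4) = -4 (attained at k = 0)
  C[2][0] = min over k of (A[2][0] + B[0][0] = 7 + -5 = 2, A[2][1] + B[1][0] = 1 + 5 = 6, A[2][2] + B[2][0] = -1 + 1 = 0) = 0 (attained at k = 2)
  C[2][1] = min over k of (A[2][0] + B[0][1] = 7 + 4 = 11, A[2][1] + B[1][1] = 1 + 3 = 4, A[2][2] + B[2][1] = -1 + 2 = 1) = 1 (attained at k = 2)
  C[2][2] = min over k of (A[2][0] + B[0][2] = 7 + -5 = 2, A[2][1] + B[1][2] = 1 + -2 = -1, A[2][2] + B[2][2] = -1 + -3 = -4) = -4 (attained at k = 2)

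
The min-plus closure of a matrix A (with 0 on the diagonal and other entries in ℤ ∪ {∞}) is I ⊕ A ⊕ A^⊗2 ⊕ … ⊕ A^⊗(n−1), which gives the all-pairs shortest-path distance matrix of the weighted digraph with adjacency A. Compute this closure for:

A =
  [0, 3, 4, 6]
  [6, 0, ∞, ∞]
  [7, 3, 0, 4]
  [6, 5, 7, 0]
Closure =
  [0, 3, 4, 6]
  [6, 0, 10, 12]
  [7, 3, 0, 4]
  [6, 5, 7, 0]

This is the Floyd-Warshall all-pairs shortest-path computation. For each intermediate vertex k = 0, 1, …, 3, update dist[i][j] ← min(dist[i][j], dist[i][k] + dist[k][j]). The final matrix gives, for each (i, j), the minimum total weight of any directed path from i to j (possibly empty when i = j).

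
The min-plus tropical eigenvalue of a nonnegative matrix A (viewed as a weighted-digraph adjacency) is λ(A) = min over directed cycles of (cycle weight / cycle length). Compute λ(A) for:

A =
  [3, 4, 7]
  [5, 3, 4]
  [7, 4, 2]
λ(A) = 2

Enumerate directed cycles and compute their means (weight / length). Sample:
  cycle 0 → 0: weight = 3, length = 1, mean = 3/1 ≈ 3.000
  cycle 1 → 1: weight = 3, length = 1, mean = 3/1 ≈ 3.000
  cycle 2 → 2: weight = 2, length = 1, mean = 2/1 ≈ 2.000
  cycle 0 → 1 → 0: weight = 9, length = 2, mean = 9/2 ≈ 4.500
  cycle 0 → 2 → 0: weight = 14, length = 2, mean = 14/2 ≈ 7.000
  cycle 1 → 0 → 1: weight = 9, length = 2, mean = 9/2 ≈ 4.500
Minimum mean = 2.000, attained e.g. along the cycle 2 → 2 with weight 2 and length 1. So λ(A) = 2/1 = 2.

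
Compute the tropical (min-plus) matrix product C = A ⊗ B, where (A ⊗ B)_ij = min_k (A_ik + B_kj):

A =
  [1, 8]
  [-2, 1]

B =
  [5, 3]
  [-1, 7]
A ⊗ B =
  [6, 4]
  [0, 1]

Apply the min-plus product entry-by-entry:
  C[0][0] = min over k of (A[0][0] + B[0][0] = 1 + 5 = 6, A[0][1] + B[1][0] = 8 + -1 = 7) = 6 (attained at k = 0)
  C[0][1] = min over k of (A[0][0] + B[0][1] = 1 + 3 = 4, A[0][1] + B[1][1] = 8 + 7 = 15) = 4 (attained at k = 0)
  C[1][0] = min over k of (A[1][0] + B[0][0] = -2 + 5 = 3, A[1][1] + B[1][0] = 1 + -1 = 0) = 0 (attained at k = 1)
  C[1][1] = min over k of (A[1][0] + B[0][1] = -2 + 3 = 1, A[1][1] + B[1][1] = 1 + 7 = 8) = 1 (attained at k = 0)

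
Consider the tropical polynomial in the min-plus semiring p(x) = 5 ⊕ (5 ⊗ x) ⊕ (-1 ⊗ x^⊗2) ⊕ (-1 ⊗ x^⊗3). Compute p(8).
p(8) = 5

A tropical monomial a ⊗ x^⊗i evaluates to a + i · x. Evaluating each term at x = 8:
  Term 0 contributes 5 + 0 · 8 = 5
  Term 1 contributes 5 + 1 · 8 = 13
  Term 2 contributes -1 + 2 · 8 = 15
  Term 3 contributes -1 + 3 · 8 = 23
p(8) = ⊕ of these = min[5, 13, 15, 23] = 5.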